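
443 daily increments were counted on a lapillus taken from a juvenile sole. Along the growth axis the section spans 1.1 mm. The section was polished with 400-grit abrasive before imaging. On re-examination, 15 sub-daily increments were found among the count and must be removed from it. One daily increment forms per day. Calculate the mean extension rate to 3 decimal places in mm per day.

True daily increment count = 443 − 15 = 428.
1.1 mm over 428 days gives 1.1 / 428 ≈ 0.003 mm per day.

0.003 mm per day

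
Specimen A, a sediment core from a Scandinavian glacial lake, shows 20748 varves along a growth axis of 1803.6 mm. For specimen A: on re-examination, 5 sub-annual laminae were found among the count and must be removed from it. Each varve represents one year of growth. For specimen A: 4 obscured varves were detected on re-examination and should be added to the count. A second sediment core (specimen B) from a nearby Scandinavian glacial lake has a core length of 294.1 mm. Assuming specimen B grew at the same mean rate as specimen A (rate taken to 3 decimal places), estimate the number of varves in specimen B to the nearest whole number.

Specimen A: true varve count = 20748 − 5 + 4 = 20747.
A: Mean rate = 1803.6 mm / 20747 years ≈ 0.087 mm per year.
For B, 294.1 / 0.087 = 3380.46 years ≈ 3380 varves.

3380 varves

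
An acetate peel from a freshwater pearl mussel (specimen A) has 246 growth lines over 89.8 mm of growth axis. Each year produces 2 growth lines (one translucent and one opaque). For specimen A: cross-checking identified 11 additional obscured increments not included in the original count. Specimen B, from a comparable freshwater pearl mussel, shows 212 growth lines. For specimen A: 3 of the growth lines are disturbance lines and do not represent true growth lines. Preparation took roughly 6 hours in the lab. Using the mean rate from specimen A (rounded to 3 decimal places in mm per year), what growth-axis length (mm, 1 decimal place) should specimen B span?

74.9 mm

Specimen A: after corrections the count is 246 − 3 + 11 = 254 growth lines.
Specimen A: with 2 growth lines per year, 254 / 2 = 127 years.
A: 89.8 mm over 127 years gives 89.8 / 127 ≈ 0.707 mm/year.
Specimen B: dividing by 2 growth lines per year: 212 / 2 = 106 years. Length of B = 0.707 × 106 = 74.9 mm.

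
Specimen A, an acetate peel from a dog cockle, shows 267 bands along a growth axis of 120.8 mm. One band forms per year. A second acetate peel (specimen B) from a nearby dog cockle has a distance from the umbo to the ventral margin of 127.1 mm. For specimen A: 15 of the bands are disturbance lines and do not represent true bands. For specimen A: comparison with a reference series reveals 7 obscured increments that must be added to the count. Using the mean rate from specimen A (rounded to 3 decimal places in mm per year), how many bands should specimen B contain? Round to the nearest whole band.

Specimen A: true band count = 267 − 15 + 7 = 259.
A: 120.8 mm over 259 years gives 120.8 / 259 ≈ 0.466 mm per year.
For B, 127.1 / 0.466 = 272.75 years ≈ 273 bands.

273 bands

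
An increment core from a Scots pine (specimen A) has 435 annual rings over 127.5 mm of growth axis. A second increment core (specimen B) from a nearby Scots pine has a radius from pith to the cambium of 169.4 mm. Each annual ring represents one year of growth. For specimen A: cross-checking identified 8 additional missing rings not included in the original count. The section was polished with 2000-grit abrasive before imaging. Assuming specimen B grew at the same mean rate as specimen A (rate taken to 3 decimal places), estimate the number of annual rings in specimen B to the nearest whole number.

588 annual rings

Specimen A: adjusted count: 435 + 8 = 443 annual rings.
A: Extension rate ≈ 127.5 / 443 = 0.288 mm/yr.
Specimen B: 169.4 mm / 0.288 mm per year = 588.19 years ≈ 588 annual rings.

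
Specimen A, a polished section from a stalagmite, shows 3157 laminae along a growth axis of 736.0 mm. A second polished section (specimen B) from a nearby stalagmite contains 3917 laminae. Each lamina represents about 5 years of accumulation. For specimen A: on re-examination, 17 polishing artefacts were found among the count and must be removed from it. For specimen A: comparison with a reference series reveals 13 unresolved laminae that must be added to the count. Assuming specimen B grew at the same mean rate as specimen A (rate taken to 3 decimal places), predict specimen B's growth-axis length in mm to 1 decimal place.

920.5 mm

Specimen A: true lamina count = 3157 − 17 + 13 = 3153.
Specimen A: 3153 laminae at 5 years each span 3153 × 5 = 15765 years.
A: Mean rate = 736.0 mm / 15765 years ≈ 0.047 mm per year.
Specimen B: 3917 laminae at 5 years each span 3917 × 5 = 19585 years. B's length ≈ 0.047 × 19585 = 920.5 mm.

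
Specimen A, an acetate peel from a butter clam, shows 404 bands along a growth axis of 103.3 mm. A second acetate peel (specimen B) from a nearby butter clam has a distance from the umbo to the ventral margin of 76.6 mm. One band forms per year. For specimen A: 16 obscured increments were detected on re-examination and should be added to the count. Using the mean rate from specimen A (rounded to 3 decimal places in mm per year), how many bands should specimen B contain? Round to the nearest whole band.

311 bands

Specimen A: true band count = 404 + 16 = 420.
A: Mean rate = 103.3 mm / 420 years ≈ 0.246 mm/yr.
B spans 76.6 / 0.246 = 311.38 years ≈ 311 bands.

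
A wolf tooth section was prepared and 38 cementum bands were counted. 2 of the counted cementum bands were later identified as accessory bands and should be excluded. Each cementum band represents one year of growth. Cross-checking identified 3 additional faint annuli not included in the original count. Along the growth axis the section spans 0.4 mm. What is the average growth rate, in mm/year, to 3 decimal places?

0.010 mm/year

Adjusted count: 38 − 2 + 3 = 39 cementum bands.
Mean rate = 0.4 mm / 39 years ≈ 0.010 mm/year.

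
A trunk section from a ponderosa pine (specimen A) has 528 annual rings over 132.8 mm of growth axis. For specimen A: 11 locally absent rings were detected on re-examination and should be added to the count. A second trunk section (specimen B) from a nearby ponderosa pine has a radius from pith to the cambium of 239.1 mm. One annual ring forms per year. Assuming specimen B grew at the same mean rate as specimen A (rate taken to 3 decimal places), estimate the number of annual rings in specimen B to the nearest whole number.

Specimen A: adjusted count: 528 + 11 = 539 annual rings.
A: Mean rate = 132.8 mm / 539 years ≈ 0.246 mm per year.
Specimen B: 239.1 mm / 0.246 mm per year = 971.95 years ≈ 972 annual rings.

972 annual rings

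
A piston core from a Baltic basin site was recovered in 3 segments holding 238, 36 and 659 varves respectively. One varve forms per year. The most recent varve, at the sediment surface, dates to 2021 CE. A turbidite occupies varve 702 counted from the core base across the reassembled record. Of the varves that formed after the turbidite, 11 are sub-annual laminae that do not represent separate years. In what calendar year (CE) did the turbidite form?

Total varves = 238 + 36 + 659 = 933.
933 − 702 = 231 varves lie beyond the turbidite toward the sediment surface.
Removing the 11 false varves leaves 231 − 11 = 220 true varves beyond the turbidite.
The varve at the sediment surface is 2021 CE, so the turbidite dates to 2021 − 220 = 1801 CE.

1801 CE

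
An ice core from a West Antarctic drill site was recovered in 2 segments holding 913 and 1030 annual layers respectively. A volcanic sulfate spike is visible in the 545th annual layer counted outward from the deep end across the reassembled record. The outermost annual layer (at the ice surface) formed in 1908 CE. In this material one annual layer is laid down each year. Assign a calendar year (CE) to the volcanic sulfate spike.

Total annual layers = 913 + 1030 = 1943.
The volcanic sulfate spike sits at annual layer 545 from the deep end, so 1943 − 545 = 1398 annual layers formed after it.
Counting back 1398 years from 1908 CE places the volcanic sulfate spike in 1908 − 1398 = 510 CE.

510 CE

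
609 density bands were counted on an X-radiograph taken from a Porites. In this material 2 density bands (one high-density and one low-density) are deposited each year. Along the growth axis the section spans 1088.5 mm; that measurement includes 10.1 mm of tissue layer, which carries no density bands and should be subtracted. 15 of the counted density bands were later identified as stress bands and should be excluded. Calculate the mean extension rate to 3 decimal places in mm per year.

3.631 mm per year

Correcting the raw count gives 609 − 15 = 594 true density bands.
Dividing by 2 density bands per year: 594 / 2 = 297 years.
The growth record spans 1088.5 − 10.1 = 1078.4 mm.
Mean rate = 1078.4 mm / 297 years ≈ 3.631 mm per year.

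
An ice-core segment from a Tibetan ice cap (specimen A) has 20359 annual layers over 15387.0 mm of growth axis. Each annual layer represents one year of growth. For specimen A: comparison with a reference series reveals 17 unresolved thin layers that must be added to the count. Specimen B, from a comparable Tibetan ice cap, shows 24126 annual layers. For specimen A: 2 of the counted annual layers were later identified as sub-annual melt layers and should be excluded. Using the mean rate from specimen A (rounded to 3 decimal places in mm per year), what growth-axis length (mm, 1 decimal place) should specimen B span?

Specimen A: true annual layer count = 20359 − 2 + 17 = 20374.
A: 15387.0 mm over 20374 years gives 15387.0 / 20374 ≈ 0.755 mm/year.
Length of B = 0.755 × 24126 = 18215.1 mm.

18215.1 mm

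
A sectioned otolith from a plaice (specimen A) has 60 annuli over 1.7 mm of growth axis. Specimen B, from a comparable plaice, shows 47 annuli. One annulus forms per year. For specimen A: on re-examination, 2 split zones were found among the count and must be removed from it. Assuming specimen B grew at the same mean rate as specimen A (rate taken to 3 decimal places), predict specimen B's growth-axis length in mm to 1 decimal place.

Specimen A: after corrections the count is 60 − 2 = 58 annuli.
A: 1.7 mm over 58 years gives 1.7 / 58 ≈ 0.029 mm/yr.
Length of B = 0.029 × 47 = 1.4 mm.

1.4 mm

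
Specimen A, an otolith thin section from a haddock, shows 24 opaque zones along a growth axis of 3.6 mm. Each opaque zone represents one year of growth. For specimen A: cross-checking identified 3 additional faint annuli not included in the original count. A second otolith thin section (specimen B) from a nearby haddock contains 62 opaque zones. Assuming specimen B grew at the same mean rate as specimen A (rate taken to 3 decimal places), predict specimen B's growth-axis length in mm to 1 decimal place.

Specimen A: true opaque zone count = 24 + 3 = 27.
A: 3.6 mm over 27 years gives 3.6 / 27 ≈ 0.133 mm/yr.
Length of B = 0.133 × 62 = 8.2 mm.

8.2 mm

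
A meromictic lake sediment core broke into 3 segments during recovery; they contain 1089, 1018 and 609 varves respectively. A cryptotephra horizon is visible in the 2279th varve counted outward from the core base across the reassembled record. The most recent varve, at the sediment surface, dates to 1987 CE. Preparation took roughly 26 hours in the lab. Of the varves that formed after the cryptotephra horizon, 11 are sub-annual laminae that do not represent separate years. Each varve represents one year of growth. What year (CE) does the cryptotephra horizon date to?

Total varves = 1089 + 1018 + 609 = 2716.
Between varve 2279 and the sediment surface there are 2716 − 2279 = 437 varves.
Excluding 11 false varves: 437 − 11 = 426.
1987 − 426 = 1561 CE.

1561 CE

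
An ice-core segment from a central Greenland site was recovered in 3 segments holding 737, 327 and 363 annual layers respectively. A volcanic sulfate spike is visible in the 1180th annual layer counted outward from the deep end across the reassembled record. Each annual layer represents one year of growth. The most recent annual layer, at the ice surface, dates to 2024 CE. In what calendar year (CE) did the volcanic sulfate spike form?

1777 CE

Total annual layers = 737 + 327 + 363 = 1427.
The volcanic sulfate spike sits at annual layer 1180 from the deep end, so 1427 − 1180 = 247 annual layers formed after it.
Counting back 247 years from 2024 CE places the volcanic sulfate spike in 2024 − 247 = 1777 CE.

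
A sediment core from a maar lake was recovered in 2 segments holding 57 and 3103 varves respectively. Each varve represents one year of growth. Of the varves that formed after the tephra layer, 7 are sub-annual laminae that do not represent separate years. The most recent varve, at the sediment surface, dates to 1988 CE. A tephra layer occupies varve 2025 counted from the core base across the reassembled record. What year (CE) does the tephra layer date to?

860 CE

Total varves = 57 + 3103 = 3160.
Between varve 2025 and the sediment surface there are 3160 − 2025 = 1135 varves.
Removing the 7 false varves leaves 1135 − 7 = 1128 true varves beyond the tephra layer.
Counting back 1128 years from 1988 CE places the tephra layer in 1988 − 1128 = 860 CE.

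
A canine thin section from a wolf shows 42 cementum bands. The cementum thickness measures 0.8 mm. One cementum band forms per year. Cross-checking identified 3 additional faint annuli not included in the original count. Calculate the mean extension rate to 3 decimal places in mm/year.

Correcting the raw count gives 42 + 3 = 45 true cementum bands.
Extension rate ≈ 0.8 / 45 = 0.018 mm/year.

0.018 mm/year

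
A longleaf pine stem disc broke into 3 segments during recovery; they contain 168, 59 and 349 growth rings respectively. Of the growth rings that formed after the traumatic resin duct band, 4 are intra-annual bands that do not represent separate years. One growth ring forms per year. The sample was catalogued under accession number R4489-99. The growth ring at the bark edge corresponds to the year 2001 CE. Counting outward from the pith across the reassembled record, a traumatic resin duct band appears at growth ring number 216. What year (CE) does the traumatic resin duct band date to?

Total growth rings = 168 + 59 + 349 = 576.
The traumatic resin duct band sits at growth ring 216 from the pith, so 576 − 216 = 360 growth rings formed after it.
Excluding 4 false growth rings: 360 − 4 = 356.
Counting back 356 years from 2001 CE places the traumatic resin duct band in 2001 − 356 = 1645 CE.

1645 CE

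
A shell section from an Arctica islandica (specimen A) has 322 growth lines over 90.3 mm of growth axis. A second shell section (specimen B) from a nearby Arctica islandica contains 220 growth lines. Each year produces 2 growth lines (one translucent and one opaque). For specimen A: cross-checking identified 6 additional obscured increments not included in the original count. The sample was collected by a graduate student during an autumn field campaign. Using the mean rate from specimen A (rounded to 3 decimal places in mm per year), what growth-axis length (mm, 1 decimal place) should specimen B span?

60.6 mm

Specimen A: after corrections the count is 322 + 6 = 328 growth lines.
Specimen A: dividing by 2 growth lines per year: 328 / 2 = 164 years.
A: Mean rate = 90.3 mm / 164 years ≈ 0.551 mm/yr.
Specimen B: with 2 growth lines per year, 220 / 2 = 110 years. For B, 0.551 mm/year × 110 years = 60.6 mm.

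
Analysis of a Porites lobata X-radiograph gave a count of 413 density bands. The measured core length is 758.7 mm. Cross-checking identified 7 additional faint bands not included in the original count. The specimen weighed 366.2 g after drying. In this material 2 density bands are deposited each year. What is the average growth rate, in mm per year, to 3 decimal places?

Adjusted count: 413 + 7 = 420 density bands.
420 density bands at 2 per year is 420 / 2 = 210 years.
Mean rate = 758.7 mm / 210 years ≈ 3.613 mm per year.

3.613 mm per year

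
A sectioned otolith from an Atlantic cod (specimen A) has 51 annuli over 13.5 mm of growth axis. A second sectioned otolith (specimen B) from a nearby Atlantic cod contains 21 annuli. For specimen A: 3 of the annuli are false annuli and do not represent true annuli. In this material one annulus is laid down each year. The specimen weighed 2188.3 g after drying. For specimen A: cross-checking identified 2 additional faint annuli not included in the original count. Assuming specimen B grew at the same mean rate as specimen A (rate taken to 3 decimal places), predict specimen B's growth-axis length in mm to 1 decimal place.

5.7 mm

Specimen A: true annulus count = 51 − 3 + 2 = 50.
A: Extension rate ≈ 13.5 / 50 = 0.270 mm per year.
Length of B = 0.270 × 21 = 5.7 mm.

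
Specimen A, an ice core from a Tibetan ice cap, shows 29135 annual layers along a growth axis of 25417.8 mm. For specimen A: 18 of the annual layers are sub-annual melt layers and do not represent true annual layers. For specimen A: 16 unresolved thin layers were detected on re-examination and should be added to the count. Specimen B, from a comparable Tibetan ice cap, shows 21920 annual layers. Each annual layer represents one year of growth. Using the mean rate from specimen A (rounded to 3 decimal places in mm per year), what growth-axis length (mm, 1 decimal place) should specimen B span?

19114.2 mm

Specimen A: after corrections the count is 29135 − 18 + 16 = 29133 annual layers.
A: Mean rate = 25417.8 mm / 29133 years ≈ 0.872 mm/yr.
B's length ≈ 0.872 × 21920 = 19114.2 mm.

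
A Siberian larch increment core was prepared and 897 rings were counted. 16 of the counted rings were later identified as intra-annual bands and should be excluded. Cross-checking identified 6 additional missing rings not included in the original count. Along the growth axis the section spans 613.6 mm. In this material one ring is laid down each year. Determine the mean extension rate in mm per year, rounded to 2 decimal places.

Correcting the raw count gives 897 − 16 + 6 = 887 true rings.
613.6 mm over 887 years gives 613.6 / 887 ≈ 0.69 mm per year.

0.69 mm per year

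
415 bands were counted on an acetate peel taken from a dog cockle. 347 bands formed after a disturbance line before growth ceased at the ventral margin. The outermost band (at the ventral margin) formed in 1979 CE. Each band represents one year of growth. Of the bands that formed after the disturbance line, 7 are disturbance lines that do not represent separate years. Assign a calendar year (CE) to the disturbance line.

347 bands post-date the disturbance line.
Excluding 7 false bands: 347 − 7 = 340.
Counting back 340 years from 1979 CE places the disturbance line in 1979 − 340 = 1639 CE.

1639 CE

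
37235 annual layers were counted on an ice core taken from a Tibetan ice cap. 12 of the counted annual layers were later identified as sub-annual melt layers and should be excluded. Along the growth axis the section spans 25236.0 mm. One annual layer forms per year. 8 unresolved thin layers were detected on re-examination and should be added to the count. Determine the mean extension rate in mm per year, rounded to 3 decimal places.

Adjusted count: 37235 − 12 + 8 = 37231 annual layers.
Mean rate = 25236.0 mm / 37231 years ≈ 0.678 mm per year.

0.678 mm per year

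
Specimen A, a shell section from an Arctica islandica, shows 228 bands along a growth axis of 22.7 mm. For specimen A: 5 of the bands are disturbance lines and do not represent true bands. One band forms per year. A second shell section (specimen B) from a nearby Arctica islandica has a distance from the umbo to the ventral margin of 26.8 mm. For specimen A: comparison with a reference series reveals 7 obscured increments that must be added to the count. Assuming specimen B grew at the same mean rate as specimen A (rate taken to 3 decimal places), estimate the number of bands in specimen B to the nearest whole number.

Specimen A: adjusted count: 228 − 5 + 7 = 230 bands.
A: 22.7 mm over 230 years gives 22.7 / 230 ≈ 0.099 mm/year.
Specimen B: 26.8 mm / 0.099 mm per year = 270.71 years ≈ 271 bands.

271 bands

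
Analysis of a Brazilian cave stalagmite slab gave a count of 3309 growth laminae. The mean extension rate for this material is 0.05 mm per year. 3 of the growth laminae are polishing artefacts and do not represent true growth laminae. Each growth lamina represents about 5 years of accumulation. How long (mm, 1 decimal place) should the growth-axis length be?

After corrections the count is 3309 − 3 = 3306 growth laminae.
Multiplying by 5 years per growth lamina: 3306 × 5 = 16530 years.
Predicted length = 0.05 mm/year × 16530 years = 826.5 mm.

826.5 mm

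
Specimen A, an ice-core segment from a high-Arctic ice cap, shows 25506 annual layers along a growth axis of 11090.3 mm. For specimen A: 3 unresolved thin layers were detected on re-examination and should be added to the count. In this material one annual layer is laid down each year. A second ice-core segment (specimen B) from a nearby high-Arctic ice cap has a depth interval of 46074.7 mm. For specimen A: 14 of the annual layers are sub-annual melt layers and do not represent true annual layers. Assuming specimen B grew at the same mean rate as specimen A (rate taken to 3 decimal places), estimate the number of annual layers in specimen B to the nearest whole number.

105919 annual layers

Specimen A: after corrections the count is 25506 − 14 + 3 = 25495 annual layers.
A: 11090.3 mm over 25495 years gives 11090.3 / 25495 ≈ 0.435 mm/yr.
For B, 46074.7 / 0.435 = 105918.85 years ≈ 105919 annual layers.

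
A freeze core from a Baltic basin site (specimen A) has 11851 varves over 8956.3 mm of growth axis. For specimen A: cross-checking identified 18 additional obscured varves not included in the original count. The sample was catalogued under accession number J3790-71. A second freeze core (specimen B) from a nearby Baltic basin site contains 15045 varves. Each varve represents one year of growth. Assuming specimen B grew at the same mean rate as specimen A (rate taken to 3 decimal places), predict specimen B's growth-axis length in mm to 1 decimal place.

Specimen A: adjusted count: 11851 + 18 = 11869 varves.
A: Extension rate ≈ 8956.3 / 11869 = 0.755 mm per year.
Length of B = 0.755 × 15045 = 11359.0 mm.

11359.0 mm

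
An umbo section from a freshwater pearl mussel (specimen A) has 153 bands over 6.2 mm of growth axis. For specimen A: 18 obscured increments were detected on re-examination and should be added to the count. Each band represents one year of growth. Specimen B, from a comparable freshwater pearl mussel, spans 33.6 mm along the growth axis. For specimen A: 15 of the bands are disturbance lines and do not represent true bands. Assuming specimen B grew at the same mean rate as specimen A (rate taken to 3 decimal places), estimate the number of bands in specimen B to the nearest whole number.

840 bands

Specimen A: true band count = 153 − 15 + 18 = 156.
A: Extension rate ≈ 6.2 / 156 = 0.040 mm/yr.
For B, 33.6 / 0.040 = 840.00 years ≈ 840 bands.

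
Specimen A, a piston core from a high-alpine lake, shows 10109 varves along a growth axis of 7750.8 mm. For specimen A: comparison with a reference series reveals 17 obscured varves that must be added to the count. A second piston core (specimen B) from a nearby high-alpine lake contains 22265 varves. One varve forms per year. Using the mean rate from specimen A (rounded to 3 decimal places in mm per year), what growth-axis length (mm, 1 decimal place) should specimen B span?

Specimen A: adjusted count: 10109 + 17 = 10126 varves.
A: 7750.8 mm over 10126 years gives 7750.8 / 10126 ≈ 0.765 mm/yr.
B's length ≈ 0.765 × 22265 = 17032.7 mm.

17032.7 mm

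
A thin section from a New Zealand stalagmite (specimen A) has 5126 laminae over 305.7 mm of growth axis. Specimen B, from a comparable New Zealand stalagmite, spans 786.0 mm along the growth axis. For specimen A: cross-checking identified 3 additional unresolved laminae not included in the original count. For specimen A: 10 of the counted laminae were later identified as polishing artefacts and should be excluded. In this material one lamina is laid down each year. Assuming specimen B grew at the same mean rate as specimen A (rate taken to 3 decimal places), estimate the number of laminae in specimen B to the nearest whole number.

13100 laminae

Specimen A: true lamina count = 5126 − 10 + 3 = 5119.
A: Mean rate = 305.7 mm / 5119 years ≈ 0.060 mm/year.
For B, 786.0 / 0.060 = 13100.00 years ≈ 13100 laminae.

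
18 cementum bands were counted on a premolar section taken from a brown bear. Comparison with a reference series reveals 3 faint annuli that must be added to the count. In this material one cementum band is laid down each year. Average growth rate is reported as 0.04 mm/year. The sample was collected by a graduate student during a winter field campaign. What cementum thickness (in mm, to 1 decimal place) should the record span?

Adjusted count: 18 + 3 = 21 cementum bands.
Length ≈ 0.04 × 21 = 0.8 mm.

0.8 mm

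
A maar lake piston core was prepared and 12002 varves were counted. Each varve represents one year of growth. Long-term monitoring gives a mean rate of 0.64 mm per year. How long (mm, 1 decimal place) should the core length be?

7681.3 mm

12002 years of growth are recorded.
12002 years at 0.64 mm/year gives 0.64 × 12002 = 7681.3 mm.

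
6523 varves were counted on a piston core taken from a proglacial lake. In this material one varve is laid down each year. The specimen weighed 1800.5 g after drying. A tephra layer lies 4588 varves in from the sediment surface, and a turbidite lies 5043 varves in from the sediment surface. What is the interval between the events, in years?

455 yr

5043 − 4588 = 455 varves lie between the two events.
At one varve per year, 455 years elapsed between them.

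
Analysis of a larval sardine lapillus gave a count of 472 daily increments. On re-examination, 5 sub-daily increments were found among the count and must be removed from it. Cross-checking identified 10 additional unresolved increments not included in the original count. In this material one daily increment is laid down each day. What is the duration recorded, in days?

477 days

Adjusted count: 472 − 5 + 10 = 477 daily increments.
At one daily increment per day, that is 477 days.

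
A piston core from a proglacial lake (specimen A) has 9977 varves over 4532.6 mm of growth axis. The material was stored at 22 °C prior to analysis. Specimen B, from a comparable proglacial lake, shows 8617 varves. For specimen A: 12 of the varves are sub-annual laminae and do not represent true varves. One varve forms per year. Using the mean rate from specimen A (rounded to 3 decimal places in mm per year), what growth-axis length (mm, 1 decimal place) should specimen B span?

Specimen A: adjusted count: 9977 − 12 = 9965 varves.
A: 4532.6 mm over 9965 years gives 4532.6 / 9965 ≈ 0.455 mm per year.
B's length ≈ 0.455 × 8617 = 3920.7 mm.

3920.7 mm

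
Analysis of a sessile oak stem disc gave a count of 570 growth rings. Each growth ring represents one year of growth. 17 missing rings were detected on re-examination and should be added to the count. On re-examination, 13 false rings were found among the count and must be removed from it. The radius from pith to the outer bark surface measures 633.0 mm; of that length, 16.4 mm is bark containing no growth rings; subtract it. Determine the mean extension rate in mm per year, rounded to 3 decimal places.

After corrections the count is 570 − 13 + 17 = 574 growth rings.
The growth record spans 633.0 − 16.4 = 616.6 mm.
616.6 mm over 574 years gives 616.6 / 574 ≈ 1.074 mm per year.

1.074 mm per year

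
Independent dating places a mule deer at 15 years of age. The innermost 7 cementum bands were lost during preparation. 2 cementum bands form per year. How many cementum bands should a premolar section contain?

23 cementum bands

With 2 cementum bands per year, 15 years would produce 15 × 2 = 30 cementum bands.
Subtracting the 7 cementum bands not captured gives 30 − 7 = 23 cementum bands in the record.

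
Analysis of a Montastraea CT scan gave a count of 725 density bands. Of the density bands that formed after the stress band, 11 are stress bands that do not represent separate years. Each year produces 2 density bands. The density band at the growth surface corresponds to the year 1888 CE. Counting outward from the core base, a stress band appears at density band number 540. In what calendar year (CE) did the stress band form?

1801 CE

725 − 540 = 185 density bands lie beyond the stress band toward the growth surface.
Excluding 11 false density bands: 185 − 11 = 174.
Dividing by 2 density bands per year: 174 / 2 = 87 years.
1888 − 87 = 1801 CE.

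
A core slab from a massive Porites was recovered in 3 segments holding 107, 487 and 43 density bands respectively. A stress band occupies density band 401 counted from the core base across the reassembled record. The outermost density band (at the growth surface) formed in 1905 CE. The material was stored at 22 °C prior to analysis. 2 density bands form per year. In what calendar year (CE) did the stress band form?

Total density bands = 107 + 487 + 43 = 637.
637 − 401 = 236 density bands lie beyond the stress band toward the growth surface.
Dividing by 2 density bands per year: 236 / 2 = 118 years.
The density band at the growth surface is 1905 CE, so the stress band dates to 1905 − 118 = 1787 CE.

1787 CE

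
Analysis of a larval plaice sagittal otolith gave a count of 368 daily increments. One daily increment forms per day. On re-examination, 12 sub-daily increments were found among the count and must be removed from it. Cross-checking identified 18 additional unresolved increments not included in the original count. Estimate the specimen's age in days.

Adjusted count: 368 − 12 + 18 = 374 daily increments.
One daily increment per day makes the duration 374 days.

374 days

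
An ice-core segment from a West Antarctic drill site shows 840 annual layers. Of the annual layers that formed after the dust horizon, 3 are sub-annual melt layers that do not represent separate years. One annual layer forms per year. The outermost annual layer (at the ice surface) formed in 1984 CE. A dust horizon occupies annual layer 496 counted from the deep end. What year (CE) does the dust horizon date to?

1643 CE

Between annual layer 496 and the ice surface there are 840 − 496 = 344 annual layers.
344 − 3 false = 341 true annual layers after the dust horizon.
1984 − 341 = 1643 CE.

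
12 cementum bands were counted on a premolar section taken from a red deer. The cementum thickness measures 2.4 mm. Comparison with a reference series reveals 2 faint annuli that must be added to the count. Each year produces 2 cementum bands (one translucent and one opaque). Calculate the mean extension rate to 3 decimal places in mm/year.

0.343 mm/year

After corrections the count is 12 + 2 = 14 cementum bands.
With 2 cementum bands per year, 14 / 2 = 7 years.
Extension rate ≈ 2.4 / 7 = 0.343 mm/year.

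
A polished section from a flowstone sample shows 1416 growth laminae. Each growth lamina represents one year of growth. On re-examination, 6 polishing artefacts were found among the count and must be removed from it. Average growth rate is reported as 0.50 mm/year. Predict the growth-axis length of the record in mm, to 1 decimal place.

705.0 mm

After corrections the count is 1416 − 6 = 1410 growth laminae.
Length ≈ 0.50 × 1410 = 705.0 mm.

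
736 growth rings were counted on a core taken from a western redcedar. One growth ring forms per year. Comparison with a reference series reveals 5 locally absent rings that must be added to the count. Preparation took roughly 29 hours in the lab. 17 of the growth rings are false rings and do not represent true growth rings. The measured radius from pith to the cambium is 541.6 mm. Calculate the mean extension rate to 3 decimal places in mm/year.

0.748 mm/year

Correcting the raw count gives 736 − 17 + 5 = 724 true growth rings.
Extension rate ≈ 541.6 / 724 = 0.748 mm/year.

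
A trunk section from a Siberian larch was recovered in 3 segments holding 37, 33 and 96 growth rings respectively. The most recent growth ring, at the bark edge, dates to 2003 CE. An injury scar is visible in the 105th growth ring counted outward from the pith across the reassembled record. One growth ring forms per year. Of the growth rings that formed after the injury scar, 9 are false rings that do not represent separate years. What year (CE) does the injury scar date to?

1951 CE

Total growth rings = 37 + 33 + 96 = 166.
The injury scar sits at growth ring 105 from the pith, so 166 − 105 = 61 growth rings formed after it.
61 − 9 false = 52 true growth rings after the injury scar.
Counting back 52 years from 2003 CE places the injury scar in 2003 − 52 = 1951 CE.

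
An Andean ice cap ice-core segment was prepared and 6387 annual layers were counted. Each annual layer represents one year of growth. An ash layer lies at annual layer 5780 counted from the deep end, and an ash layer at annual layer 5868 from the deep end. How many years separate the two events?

5868 − 5780 = 88 annual layers lie between the two events.
One annual layer per year makes the interval 88 years.

88 yr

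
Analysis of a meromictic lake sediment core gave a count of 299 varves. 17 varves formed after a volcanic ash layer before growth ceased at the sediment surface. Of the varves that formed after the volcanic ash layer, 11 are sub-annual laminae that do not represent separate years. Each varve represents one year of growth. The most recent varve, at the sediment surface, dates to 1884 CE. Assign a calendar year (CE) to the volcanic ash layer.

17 varves post-date the volcanic ash layer.
Removing the 11 false varves leaves 17 − 11 = 6 true varves beyond the volcanic ash layer.
1884 − 6 = 1878 CE.

1878 CE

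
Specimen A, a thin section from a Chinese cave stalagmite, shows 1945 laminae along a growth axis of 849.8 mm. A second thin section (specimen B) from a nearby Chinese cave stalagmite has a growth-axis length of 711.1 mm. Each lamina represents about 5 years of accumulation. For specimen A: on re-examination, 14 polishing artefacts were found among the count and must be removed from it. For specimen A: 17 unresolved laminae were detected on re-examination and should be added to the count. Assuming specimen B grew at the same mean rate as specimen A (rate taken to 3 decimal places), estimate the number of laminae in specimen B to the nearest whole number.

1635 laminae

Specimen A: adjusted count: 1945 − 14 + 17 = 1948 laminae.
Specimen A: multiplying by 5 years per lamina: 1948 × 5 = 9740 years.
A: Extension rate ≈ 849.8 / 9740 = 0.087 mm/year.
B spans 711.1 / 0.087 = 8173.56 years; at 5 years per lamina that is 8173.56 / 5 ≈ 1635 laminae.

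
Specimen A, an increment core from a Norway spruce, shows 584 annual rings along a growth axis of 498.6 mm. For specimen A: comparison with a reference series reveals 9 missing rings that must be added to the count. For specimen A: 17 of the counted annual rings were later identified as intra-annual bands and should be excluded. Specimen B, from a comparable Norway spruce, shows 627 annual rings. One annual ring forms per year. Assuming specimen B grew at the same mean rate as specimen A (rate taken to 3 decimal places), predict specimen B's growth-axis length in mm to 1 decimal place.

543.0 mm

Specimen A: adjusted count: 584 − 17 + 9 = 576 annual rings.
A: 498.6 mm over 576 years gives 498.6 / 576 ≈ 0.866 mm/yr.
Length of B = 0.866 × 627 = 543.0 mm.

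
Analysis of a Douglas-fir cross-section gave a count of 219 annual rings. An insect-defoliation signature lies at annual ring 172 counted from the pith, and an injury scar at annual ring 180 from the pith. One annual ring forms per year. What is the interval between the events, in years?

8 years

The two markers are separated by 180 − 172 = 8 annual rings.
At one annual ring per year, 8 years elapsed between them.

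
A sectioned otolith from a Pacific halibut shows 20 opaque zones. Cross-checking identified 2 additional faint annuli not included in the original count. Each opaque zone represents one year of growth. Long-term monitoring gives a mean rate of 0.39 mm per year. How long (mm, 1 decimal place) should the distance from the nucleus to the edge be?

8.6 mm

True opaque zone count = 20 + 2 = 22.
Length ≈ 0.39 × 22 = 8.6 mm.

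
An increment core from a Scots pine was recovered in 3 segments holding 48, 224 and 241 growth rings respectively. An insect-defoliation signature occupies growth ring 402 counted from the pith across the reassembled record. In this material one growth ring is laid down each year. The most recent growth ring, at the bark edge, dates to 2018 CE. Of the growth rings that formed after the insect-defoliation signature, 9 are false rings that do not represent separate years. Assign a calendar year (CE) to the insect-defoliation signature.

1916 CE

Total growth rings = 48 + 224 + 241 = 513.
513 − 402 = 111 growth rings lie beyond the insect-defoliation signature toward the bark edge.
Removing the 9 false growth rings leaves 111 − 9 = 102 true growth rings beyond the insect-defoliation signature.
The growth ring at the bark edge is 2018 CE, so the insect-defoliation signature dates to 2018 − 102 = 1916 CE.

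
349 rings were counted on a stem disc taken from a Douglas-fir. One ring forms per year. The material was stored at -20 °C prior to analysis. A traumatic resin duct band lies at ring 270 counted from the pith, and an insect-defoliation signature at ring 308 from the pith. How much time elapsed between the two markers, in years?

Separation: 308 − 270 = 38 rings.
One ring per year makes the interval 38 years.

38 years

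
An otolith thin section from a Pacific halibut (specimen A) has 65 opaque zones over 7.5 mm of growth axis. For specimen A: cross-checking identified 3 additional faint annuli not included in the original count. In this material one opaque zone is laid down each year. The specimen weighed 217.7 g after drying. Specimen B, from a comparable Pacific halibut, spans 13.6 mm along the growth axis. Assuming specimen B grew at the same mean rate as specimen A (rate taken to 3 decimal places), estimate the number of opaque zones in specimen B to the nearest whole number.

Specimen A: after corrections the count is 65 + 3 = 68 opaque zones.
A: 7.5 mm over 68 years gives 7.5 / 68 ≈ 0.110 mm/year.
For B, 13.6 / 0.110 = 123.64 years ≈ 124 opaque zones.

124 opaque zones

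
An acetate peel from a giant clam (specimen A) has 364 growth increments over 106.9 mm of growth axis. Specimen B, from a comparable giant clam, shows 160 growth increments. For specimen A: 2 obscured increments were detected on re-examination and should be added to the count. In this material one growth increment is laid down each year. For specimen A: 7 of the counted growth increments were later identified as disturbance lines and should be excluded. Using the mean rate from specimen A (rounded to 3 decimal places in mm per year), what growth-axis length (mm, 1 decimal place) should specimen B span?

47.7 mm

Specimen A: after corrections the count is 364 − 7 + 2 = 359 growth increments.
A: 106.9 mm over 359 years gives 106.9 / 359 ≈ 0.298 mm/year.
Length of B = 0.298 × 160 = 47.7 mm.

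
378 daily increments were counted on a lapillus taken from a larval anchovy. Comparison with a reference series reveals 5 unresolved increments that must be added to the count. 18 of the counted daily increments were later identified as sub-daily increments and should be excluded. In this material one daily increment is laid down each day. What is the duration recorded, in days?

365 days

After corrections the count is 378 − 18 + 5 = 365 daily increments.
At one daily increment per day, that is 365 days.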